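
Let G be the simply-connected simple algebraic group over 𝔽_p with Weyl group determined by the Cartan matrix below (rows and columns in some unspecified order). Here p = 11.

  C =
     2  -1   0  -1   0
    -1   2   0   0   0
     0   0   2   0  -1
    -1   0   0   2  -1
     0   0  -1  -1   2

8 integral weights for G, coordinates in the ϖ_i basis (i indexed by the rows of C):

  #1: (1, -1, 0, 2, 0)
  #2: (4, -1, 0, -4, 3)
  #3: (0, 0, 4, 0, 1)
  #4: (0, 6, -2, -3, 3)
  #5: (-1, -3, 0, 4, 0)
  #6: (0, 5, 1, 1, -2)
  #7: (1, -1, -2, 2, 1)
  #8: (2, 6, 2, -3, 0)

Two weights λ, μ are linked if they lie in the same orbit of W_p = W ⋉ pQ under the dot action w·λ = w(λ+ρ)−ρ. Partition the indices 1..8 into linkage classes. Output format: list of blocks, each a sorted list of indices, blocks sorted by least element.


Root system A_5: the 5×5 matrix C matches after relabeling.

Alcove-folded reps (p=11, 8 weights, presented ϖ-order):

  [1] (2, 0, 1, 3, 1)
  [2] (2, 0, 1, 3, 1)
  [3] (1, 1, 5, 1, 2)
  [4] (1, 6, 1, 1, 1)
  [5] (2, 0, 1, 3, 1)
  [6] (1, 6, 1, 1, 1)
  [7] (2, 0, 1, 3, 1)
  [8] (1, 6, 1, 1, 1)

3 distinct reps among the 8 weights ⇒ 3 W_11-linkage classes:

[[1, 2, 5, 7], [3], [4, 6, 8]]


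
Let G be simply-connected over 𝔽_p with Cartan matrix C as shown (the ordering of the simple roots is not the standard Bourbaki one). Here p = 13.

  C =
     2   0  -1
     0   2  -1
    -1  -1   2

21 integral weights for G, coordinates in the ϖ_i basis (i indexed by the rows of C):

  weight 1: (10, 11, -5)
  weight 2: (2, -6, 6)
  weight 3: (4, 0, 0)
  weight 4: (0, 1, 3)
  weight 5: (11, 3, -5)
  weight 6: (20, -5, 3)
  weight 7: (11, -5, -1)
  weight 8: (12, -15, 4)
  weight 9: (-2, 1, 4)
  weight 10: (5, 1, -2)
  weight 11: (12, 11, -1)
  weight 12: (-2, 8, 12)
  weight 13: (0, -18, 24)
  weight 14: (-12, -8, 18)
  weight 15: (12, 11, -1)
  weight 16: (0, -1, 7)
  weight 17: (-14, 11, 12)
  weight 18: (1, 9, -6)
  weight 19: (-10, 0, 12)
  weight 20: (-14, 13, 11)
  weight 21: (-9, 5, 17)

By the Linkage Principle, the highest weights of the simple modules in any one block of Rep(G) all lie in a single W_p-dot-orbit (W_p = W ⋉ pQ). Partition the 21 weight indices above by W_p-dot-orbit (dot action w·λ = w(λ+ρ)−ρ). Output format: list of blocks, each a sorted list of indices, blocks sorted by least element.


Cartan matrix: type A_3 (|W|=24); un-permuting the 3 rows.

Each λ_j+ρ reduced to Ā_13; 3-tuples below use C's row order:

  λ_1+ρ ↦ (1, 2, 4) · λ_2+ρ ↦ (3, 5, 2) · λ_3+ρ ↦ (5, 1, 1) · λ_4+ρ ↦ (1, 2, 4) · λ_5+ρ ↦ (8, 0, 4) · λ_6+ρ ↦ (1, 0, 8) · λ_7+ρ ↦ (8, 0, 4) · λ_8+ρ ↦ (1, 0, 8) · λ_9+ρ ↦ (1, 2, 4) · λ_10+ρ ↦ (5, 1, 1) · λ_11+ρ ↦ (1, 0, 0) · λ_12+ρ ↦ (8, 0, 4) · λ_13+ρ ↦ (8, 0, 4) · λ_14+ρ ↦ (5, 1, 1) · λ_15+ρ ↦ (1, 0, 0) · λ_16+ρ ↦ (1, 0, 8) · λ_17+ρ ↦ (1, 0, 0) · λ_18+ρ ↦ (3, 5, 2) · λ_19+ρ ↦ (8, 0, 4) · λ_20+ρ ↦ (1, 0, 0) · λ_21+ρ ↦ (3, 5, 2)

6 distinct reps among the 21 weights ⇒ 6 W_13-linkage classes:

[[1, 4, 9], [2, 18, 21], [3, 10, 14], [5, 7, 12, 13, 19], [6, 8, 16], [11, 15, 17, 20]]


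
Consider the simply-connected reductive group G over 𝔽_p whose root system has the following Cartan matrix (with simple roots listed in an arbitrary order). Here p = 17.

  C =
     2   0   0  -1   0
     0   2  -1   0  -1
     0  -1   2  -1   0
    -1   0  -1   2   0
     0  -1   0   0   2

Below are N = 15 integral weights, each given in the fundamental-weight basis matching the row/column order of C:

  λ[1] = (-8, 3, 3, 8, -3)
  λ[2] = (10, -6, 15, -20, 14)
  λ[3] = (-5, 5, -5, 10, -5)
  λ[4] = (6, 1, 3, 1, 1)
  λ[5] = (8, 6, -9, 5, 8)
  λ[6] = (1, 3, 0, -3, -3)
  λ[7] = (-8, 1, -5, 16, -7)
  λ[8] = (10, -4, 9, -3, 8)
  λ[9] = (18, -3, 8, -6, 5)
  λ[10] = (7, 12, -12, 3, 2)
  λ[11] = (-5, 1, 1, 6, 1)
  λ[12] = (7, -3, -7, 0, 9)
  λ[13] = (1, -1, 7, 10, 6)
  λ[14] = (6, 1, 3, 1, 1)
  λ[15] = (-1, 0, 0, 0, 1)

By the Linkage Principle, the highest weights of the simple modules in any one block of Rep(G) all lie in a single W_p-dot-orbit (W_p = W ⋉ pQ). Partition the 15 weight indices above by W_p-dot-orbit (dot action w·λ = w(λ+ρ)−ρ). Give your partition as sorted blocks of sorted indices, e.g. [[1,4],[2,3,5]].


Dynkin diagram of C (from the 8 off-diagonal −1 entries): A_5.

W_17-reps of the 15 weights in Ā_17 (same 5-coord order as C):

  λ_1+ρ ↦ (7, 2, 4, 2, 2);  λ_2+ρ ↦ (1, 1, 5, 2, 2);  λ_3+ρ ↦ (4, 2, 2, 3, 2);  λ_4+ρ ↦ (7, 2, 4, 2, 2);  λ_5+ρ ↦ (1, 1, 5, 2, 2);  λ_6+ρ ↦ (0, 1, 1, 1, 2);  λ_7+ρ ↦ (7, 2, 4, 2, 2);  λ_8+ρ ↦ (1, 1, 5, 2, 2);  λ_9+ρ ↦ (4, 2, 2, 3, 2);  λ_10+ρ ↦ (1, 2, 4, 7, 3);  λ_11+ρ ↦ (4, 2, 2, 3, 2);  λ_12+ρ ↦ (1, 1, 5, 2, 2);  λ_13+ρ ↦ (7, 2, 4, 2, 2);  λ_14+ρ ↦ (7, 2, 4, 2, 2);  λ_15+ρ ↦ (0, 1, 1, 1, 2)

Grouping the 15 weights by Ā_17-representative: 5 linkage classes.

[[1, 4, 7, 13, 14], [2, 5, 8, 12], [3, 9, 11], [6, 15], [10]]


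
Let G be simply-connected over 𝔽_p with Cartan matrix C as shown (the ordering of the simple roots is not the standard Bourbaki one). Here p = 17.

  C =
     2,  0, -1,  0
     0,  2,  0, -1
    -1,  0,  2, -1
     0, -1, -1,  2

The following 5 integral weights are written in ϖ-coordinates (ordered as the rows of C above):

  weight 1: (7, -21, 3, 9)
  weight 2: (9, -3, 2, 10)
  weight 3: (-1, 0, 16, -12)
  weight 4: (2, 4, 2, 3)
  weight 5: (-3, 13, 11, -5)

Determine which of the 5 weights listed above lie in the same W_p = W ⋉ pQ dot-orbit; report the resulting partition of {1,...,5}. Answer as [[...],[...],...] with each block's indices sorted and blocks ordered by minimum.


C ↔ A_4 under row/col permutation; |W(A_4)| = 120.

Ā_17 reps of the 5 weights (A_4, coords as presented):

    1: (3, 5, 3, 4)
    2: (3, 5, 3, 4)
    3: (0, 10, 6, 1)
    4: (3, 5, 3, 4)
    5: (3, 5, 3, 4)

These 5 weights hit 2 W_17-dot-orbits; sizes (4, 1):

[[1, 2, 4, 5], [3]]


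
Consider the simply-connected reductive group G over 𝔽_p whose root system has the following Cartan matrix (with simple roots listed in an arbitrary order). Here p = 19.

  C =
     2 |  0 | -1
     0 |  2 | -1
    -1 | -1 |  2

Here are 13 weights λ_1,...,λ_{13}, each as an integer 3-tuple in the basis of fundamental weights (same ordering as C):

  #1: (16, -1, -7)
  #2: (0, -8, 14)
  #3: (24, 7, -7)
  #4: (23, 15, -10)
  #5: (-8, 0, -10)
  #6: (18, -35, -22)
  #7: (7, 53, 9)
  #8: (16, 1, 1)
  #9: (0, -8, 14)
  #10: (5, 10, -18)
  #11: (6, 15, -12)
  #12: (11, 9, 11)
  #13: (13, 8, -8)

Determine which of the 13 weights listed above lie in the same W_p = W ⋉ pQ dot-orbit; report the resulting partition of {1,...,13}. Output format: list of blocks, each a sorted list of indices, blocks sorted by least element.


Dynkin diagram of C (from the 4 off-diagonal −1 entries): A_3.

Folding the 13 weights λ_j+ρ into Ā_19 (reps in the given 3-coord order):

  1: (11, 6, 0)
  2: (1, 7, 8)
  3: (11, 6, 0)
  4: (3, 5, 4)
  5: (1, 7, 8)
  6: (15, 0, 2)
  7: (1, 7, 8)
  8: (15, 0, 2)
  9: (1, 7, 8)
  10: (11, 6, 0)
  11: (4, 5, 7)
  12: (3, 5, 4)
  13: (7, 2, 7)

Grouping the 13 weights by Ā_19-representative: 6 linkage classes.

[[1, 3, 10], [2, 5, 7, 9], [4, 12], [6, 8], [11], [13]]


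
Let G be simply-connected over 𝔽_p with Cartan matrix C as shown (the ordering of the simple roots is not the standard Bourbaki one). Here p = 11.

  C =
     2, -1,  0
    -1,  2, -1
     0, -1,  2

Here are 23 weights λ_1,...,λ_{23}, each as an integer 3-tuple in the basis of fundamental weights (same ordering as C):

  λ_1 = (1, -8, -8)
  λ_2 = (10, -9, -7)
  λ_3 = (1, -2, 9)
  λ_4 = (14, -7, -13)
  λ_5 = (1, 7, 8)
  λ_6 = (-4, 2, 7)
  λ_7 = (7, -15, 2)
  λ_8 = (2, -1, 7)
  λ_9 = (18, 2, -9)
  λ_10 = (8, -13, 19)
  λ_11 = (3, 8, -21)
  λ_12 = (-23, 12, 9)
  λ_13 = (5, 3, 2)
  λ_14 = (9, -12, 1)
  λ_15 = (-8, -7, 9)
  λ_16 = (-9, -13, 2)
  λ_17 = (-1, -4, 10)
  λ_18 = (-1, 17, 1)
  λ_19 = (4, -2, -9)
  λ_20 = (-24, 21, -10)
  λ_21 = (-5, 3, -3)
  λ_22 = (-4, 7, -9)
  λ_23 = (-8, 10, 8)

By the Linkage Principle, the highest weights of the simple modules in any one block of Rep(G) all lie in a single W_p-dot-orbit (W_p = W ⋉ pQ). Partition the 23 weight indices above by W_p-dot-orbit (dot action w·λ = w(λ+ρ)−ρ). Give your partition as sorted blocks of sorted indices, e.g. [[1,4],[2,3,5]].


Dynkin diagram of C (from the 4 off-diagonal −1 entries): A_3.

W_11-reps of the 23 weights in Ā_11 (same 3-coord order as C):

    λ_1 → (4, 4, 1)
    λ_2 → (0, 3, 5)
    λ_3 → (1, 1, 9)
    λ_4 → (4, 4, 1)
    λ_5 → (6, 2, 1)
    λ_6 → (3, 0, 8)
    λ_7 → (0, 3, 5)
    λ_8 → (3, 0, 8)
    λ_9 → (0, 3, 5)
    λ_10 → (6, 2, 1)
    λ_11 → (2, 2, 0)
    λ_12 → (1, 1, 9)
    λ_13 → (4, 4, 1)
    λ_14 → (1, 1, 9)
    λ_15 → (4, 4, 1)
    λ_16 → (6, 2, 1)
    λ_17 → (3, 0, 8)
    λ_18 → (2, 2, 0)
    λ_19 → (4, 4, 1)
    λ_20 → (1, 1, 9)
    λ_21 → (2, 2, 0)
    λ_22 → (0, 3, 5)
    λ_23 → (2, 2, 0)

6 distinct reps among the 23 weights ⇒ 6 W_11-linkage classes:

[[1, 4, 13, 15, 19], [2, 7, 9, 22], [3, 12, 14, 20], [5, 10, 16], [6, 8, 17], [11, 18, 21, 23]]


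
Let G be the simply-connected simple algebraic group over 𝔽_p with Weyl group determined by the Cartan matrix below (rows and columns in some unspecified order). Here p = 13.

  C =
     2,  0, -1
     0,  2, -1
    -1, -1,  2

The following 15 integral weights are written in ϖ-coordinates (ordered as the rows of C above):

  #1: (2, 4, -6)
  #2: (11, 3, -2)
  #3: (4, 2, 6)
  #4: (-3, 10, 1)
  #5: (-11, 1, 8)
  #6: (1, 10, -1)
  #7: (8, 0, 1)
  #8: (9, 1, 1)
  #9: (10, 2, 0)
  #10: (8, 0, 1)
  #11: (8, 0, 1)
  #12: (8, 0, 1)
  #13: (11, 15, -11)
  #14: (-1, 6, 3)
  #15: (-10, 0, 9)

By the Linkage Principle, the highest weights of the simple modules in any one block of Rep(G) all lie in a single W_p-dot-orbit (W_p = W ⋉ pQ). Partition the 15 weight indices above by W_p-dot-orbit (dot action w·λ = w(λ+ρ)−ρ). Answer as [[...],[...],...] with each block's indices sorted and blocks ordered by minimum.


C ↔ A_3 under row/col permutation; |W(A_3)| = 24.

Ā_13 reps of the 15 weights (A_3, coords as presented):

  1: (2, 0, 3) · 2: (9, 1, 1) · 3: (3, 1, 7) · 4: (2, 11, 0) · 5: (9, 1, 1) · 6: (2, 11, 0) · 7: (9, 1, 2) · 8: (9, 1, 2) · 9: (9, 1, 1) · 10: (9, 1, 2) · 11: (9, 1, 2) · 12: (9, 1, 2) · 13: (3, 1, 7) · 14: (0, 7, 4) · 15: (9, 1, 1)

Grouping the 15 weights by Ā_13-representative: 6 linkage classes.

[[1], [2, 5, 9, 15], [3, 13], [4, 6], [7, 8, 10, 11, 12], [14]]


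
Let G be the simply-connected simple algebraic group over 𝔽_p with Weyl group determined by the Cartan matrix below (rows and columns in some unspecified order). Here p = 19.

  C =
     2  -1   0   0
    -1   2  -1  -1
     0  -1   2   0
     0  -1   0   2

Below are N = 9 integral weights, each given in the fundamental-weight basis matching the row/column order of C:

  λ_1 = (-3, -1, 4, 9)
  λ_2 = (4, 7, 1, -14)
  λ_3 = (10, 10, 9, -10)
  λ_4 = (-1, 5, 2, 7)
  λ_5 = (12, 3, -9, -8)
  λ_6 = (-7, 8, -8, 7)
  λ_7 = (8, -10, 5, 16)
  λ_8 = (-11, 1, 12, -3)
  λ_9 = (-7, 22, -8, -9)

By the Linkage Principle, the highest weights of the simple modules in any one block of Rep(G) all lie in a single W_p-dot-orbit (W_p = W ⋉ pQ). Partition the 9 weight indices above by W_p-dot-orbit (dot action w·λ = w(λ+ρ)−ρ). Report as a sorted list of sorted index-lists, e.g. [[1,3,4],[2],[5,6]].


Dynkin diagram of C (from the 6 off-diagonal −1 entries): D_4.

Alcove-folded reps (p=19, 9 weights, presented ϖ-order):

  1: (0, 2, 3, 8) · 2: (0, 2, 3, 8) · 3: (2, 4, 3, 4) · 4: (0, 2, 3, 8) · 5: (2, 4, 3, 4) · 6: (2, 4, 3, 4) · 7: (0, 2, 3, 8) · 8: (0, 2, 3, 8) · 9: (2, 4, 3, 4)

Grouping the 9 weights by Ā_19-representative: 2 linkage classes.

[[1, 2, 4, 7, 8], [3, 5, 6, 9]]


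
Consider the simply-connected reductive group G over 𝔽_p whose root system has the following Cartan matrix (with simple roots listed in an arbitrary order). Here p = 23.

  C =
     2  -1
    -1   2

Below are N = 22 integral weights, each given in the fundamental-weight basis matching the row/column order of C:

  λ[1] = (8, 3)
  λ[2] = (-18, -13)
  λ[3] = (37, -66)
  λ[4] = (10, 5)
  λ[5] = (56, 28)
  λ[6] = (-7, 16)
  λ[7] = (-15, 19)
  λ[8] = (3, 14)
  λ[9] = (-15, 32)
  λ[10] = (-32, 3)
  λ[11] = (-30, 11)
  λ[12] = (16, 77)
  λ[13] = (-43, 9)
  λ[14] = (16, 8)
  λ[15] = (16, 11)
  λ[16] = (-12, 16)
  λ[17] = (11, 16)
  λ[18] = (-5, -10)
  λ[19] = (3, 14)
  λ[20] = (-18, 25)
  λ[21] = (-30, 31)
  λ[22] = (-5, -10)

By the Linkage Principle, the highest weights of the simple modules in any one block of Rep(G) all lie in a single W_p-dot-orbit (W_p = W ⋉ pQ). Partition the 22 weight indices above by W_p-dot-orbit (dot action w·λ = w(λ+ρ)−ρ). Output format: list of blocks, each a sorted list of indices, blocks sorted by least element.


Type A_2, rank 2, |W|=6; reorder rows/cols to standard.

Alcove-folded reps (p=23, 22 weights, presented ϖ-order):

  λ_1 → (9, 4)
  λ_2 → (6, 11)
  λ_3 → (4, 15)
  λ_4 → (11, 6)
  λ_5 → (6, 11)
  λ_6 → (6, 11)
  λ_7 → (14, 6)
  λ_8 → (4, 15)
  λ_9 → (4, 9)
  λ_10 → (4, 15)
  λ_11 → (6, 11)
  λ_12 → (14, 6)
  λ_13 → (9, 4)
  λ_14 → (14, 6)
  λ_15 → (11, 6)
  λ_16 → (11, 6)
  λ_17 → (6, 11)
  λ_18 → (9, 4)
  λ_19 → (4, 15)
  λ_20 → (14, 6)
  λ_21 → (14, 6)
  λ_22 → (9, 4)

These 22 weights hit 6 W_23-dot-orbits; sizes (4, 5, 4, 3, 5, 1):

[[1, 13, 18, 22], [2, 5, 6, 11, 17], [3, 8, 10, 19], [4, 15, 16], [7, 12, 14, 20, 21], [9]]


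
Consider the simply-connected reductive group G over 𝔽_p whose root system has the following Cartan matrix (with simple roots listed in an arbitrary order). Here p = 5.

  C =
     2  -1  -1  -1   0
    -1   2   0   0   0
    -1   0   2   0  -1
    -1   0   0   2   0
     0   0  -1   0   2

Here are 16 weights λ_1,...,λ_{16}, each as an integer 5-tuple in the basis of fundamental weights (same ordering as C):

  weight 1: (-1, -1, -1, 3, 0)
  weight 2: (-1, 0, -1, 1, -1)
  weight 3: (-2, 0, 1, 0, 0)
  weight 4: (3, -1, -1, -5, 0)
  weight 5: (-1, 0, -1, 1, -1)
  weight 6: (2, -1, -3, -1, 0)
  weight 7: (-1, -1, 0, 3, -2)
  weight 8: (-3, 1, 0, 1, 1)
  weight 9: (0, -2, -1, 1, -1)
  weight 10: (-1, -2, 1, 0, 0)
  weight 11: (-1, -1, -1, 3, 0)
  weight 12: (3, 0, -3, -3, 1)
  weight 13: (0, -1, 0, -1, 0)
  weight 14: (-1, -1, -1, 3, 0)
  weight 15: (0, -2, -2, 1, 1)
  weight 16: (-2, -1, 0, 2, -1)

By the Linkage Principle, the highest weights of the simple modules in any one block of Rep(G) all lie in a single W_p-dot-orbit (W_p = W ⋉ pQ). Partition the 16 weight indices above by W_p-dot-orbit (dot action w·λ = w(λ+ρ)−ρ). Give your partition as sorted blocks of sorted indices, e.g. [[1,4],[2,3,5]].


Dynkin diagram of C (from the 8 off-diagonal −1 entries): D_5.

Ā_5 reps of the 16 weights (D_5, coords as presented):

  λ_1 → (0, 0, 0, 4, 1) · λ_2 → (0, 1, 0, 2, 0) · λ_3 → (1, 0, 1, 0, 1) · λ_4 → (0, 0, 0, 4, 1) · λ_5 → (0, 1, 0, 2, 0) · λ_6 → (1, 0, 1, 0, 1) · λ_7 → (0, 0, 0, 4, 1) · λ_8 → (1, 0, 1, 0, 1) · λ_9 → (0, 1, 0, 2, 0) · λ_10 → (1, 0, 1, 0, 1) · λ_11 → (0, 0, 0, 4, 1) · λ_12 → (0, 1, 0, 2, 0) · λ_13 → (1, 0, 1, 0, 1) · λ_14 → (0, 0, 0, 4, 1) · λ_15 → (1, 0, 0, 1, 1) · λ_16 → (0, 1, 0, 2, 0)

4 distinct reps among the 16 weights ⇒ 4 W_5-linkage classes:

[[1, 4, 7, 11, 14], [2, 5, 9, 12, 16], [3, 6, 8, 10, 13], [15]]


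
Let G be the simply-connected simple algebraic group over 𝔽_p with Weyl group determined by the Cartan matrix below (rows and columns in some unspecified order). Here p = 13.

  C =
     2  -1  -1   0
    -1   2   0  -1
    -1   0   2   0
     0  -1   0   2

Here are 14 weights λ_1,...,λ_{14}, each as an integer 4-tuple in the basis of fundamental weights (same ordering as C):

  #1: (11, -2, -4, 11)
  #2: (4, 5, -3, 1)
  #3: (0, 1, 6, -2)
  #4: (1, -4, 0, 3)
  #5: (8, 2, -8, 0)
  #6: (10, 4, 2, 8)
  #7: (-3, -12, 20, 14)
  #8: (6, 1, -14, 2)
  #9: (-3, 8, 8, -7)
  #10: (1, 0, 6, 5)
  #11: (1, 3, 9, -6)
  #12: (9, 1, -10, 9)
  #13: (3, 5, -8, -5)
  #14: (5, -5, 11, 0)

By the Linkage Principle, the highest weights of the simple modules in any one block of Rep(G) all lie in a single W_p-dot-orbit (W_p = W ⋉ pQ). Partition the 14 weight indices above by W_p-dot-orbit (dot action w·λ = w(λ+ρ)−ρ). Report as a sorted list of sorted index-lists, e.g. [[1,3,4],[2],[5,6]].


Type A_4, rank 4, |W|=120; reorder rows/cols to standard.

λ_j+ρ reflected into Ā_13 (⟨·,θ^∨⟩≤13); 4-tuples as given:

  λ_1 → (1, 1, 7, 1);  λ_2 → (3, 6, 2, 2);  λ_3 → (1, 1, 7, 1);  λ_4 → (1, 2, 0, 1);  λ_5 → (2, 3, 7, 1);  λ_6 → (1, 1, 7, 1);  λ_7 → (3, 6, 2, 2);  λ_8 → (2, 3, 7, 1);  λ_9 → (2, 1, 4, 3);  λ_10 → (2, 1, 4, 3);  λ_11 → (1, 1, 7, 1);  λ_12 → (1, 2, 0, 1);  λ_13 → (2, 1, 4, 3);  λ_14 → (1, 1, 7, 1)

Linkage partition of the 14 weights (5 classes, p=13):

[[1, 3, 6, 11, 14], [2, 7], [4, 12], [5, 8], [9, 10, 13]]


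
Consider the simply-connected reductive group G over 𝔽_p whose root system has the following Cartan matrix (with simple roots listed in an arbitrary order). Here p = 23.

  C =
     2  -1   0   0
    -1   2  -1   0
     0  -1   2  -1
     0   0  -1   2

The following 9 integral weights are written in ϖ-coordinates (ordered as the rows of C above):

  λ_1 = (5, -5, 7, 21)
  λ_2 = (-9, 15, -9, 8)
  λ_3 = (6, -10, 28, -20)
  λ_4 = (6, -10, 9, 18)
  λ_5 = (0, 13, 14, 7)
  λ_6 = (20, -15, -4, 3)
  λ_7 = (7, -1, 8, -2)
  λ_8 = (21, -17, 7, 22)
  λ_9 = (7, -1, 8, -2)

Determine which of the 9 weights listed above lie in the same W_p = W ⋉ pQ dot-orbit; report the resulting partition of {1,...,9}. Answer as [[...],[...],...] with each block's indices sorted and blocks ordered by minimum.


A_4 Cartan matrix, 4 simple roots permuted; ρ=(1,1,1,1).

Ā_23 reps of the 9 weights (A_4, coords as presented):

  1: (4, 3, 1, 13);  2: (8, 0, 8, 1);  3: (4, 3, 1, 13);  4: (4, 3, 1, 13);  5: (8, 0, 8, 1);  6: (4, 3, 1, 13);  7: (8, 0, 8, 1);  8: (8, 0, 8, 1);  9: (8, 0, 8, 1)

These 9 weights hit 2 W_23-dot-orbits; sizes (4, 5):

[[1, 3, 4, 6], [2, 5, 7, 8, 9]]


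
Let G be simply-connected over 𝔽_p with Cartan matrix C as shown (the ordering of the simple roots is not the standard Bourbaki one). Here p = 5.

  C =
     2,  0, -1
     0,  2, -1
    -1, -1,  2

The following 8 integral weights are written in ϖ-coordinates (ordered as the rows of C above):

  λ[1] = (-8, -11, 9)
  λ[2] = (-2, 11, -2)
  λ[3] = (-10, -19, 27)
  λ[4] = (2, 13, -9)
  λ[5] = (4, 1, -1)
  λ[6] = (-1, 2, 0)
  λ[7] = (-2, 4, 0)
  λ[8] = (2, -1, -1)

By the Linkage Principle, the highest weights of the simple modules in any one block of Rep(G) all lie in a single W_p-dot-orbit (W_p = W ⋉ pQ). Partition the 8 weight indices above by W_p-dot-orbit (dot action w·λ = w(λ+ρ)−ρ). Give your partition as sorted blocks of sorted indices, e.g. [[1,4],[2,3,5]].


A_3 Cartan matrix, 3 simple roots permuted; ρ=(1,1,1).

Each λ_j+ρ reduced to Ā_5; 3-tuples below use C's row order:

    λ_1 → (3, 0, 0)
    λ_2 → (0, 1, 3)
    λ_3 → (0, 1, 3)
    λ_4 → (0, 1, 3)
    λ_5 → (3, 0, 0)
    λ_6 → (0, 3, 1)
    λ_7 → (0, 4, 0)
    λ_8 → (3, 0, 0)

These 8 weights hit 4 W_5-dot-orbits; sizes (3, 3, 1, 1):

[[1, 5, 8], [2, 3, 4], [6], [7]]


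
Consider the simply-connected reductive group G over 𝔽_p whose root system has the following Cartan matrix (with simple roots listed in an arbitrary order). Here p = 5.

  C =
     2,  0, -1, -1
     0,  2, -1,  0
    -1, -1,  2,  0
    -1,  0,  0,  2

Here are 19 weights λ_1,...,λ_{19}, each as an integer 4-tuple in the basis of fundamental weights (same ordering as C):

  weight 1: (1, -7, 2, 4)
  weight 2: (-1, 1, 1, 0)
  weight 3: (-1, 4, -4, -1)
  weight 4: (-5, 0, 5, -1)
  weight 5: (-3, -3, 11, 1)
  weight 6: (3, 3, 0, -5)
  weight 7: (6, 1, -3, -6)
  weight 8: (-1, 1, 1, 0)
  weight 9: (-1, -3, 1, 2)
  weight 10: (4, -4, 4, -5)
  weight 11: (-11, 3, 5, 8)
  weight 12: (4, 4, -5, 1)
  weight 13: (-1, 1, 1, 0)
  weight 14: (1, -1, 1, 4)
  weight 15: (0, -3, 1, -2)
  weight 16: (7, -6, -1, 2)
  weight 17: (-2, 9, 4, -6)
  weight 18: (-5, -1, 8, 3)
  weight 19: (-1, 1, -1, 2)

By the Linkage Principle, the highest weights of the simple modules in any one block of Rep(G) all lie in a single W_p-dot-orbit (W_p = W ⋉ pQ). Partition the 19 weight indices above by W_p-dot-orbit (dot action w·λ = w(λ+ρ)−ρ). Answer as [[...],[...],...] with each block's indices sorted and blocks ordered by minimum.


A_4 Cartan matrix, 4 simple roots permuted; ρ=(1,1,1,1).

Each λ_j+ρ reduced to Ā_5; 4-tuples below use C's row order:

    [1] (0, 2, 0, 1)
    [2] (0, 2, 2, 1)
    [3] (0, 2, 0, 3)
    [4] (0, 1, 1, 2)
    [5] (0, 2, 0, 3)
    [6] (0, 0, 1, 0)
    [7] (0, 2, 0, 3)
    [8] (0, 2, 2, 1)
    [9] (0, 2, 0, 3)
    [10] (0, 2, 0, 1)
    [11] (0, 0, 1, 0)
    [12] (0, 2, 2, 1)
    [13] (0, 2, 2, 1)
    [14] (0, 2, 2, 1)
    [15] (0, 2, 0, 1)
    [16] (0, 2, 0, 1)
    [17] (0, 0, 1, 0)
    [18] (0, 0, 1, 0)
    [19] (0, 2, 0, 3)

The 19 indices split into 5 linkage classes (same alcove rep ⇔ same W_5-dot-orbit):

[[1, 10, 15, 16], [2, 8, 12, 13, 14], [3, 5, 7, 9, 19], [4], [6, 11, 17, 18]]


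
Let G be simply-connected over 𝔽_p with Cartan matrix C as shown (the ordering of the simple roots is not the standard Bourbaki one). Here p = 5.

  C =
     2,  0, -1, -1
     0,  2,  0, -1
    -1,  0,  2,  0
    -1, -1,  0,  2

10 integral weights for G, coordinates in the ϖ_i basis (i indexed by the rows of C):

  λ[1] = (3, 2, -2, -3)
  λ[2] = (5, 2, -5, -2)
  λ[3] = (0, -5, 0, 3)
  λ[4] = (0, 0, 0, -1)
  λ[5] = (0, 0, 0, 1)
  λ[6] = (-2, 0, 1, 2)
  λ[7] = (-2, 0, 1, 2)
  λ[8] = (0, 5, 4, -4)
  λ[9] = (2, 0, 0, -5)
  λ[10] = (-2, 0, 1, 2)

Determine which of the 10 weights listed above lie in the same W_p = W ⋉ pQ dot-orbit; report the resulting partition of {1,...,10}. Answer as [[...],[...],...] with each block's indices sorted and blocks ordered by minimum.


Dynkin diagram of C (from the 6 off-diagonal −1 entries): A_4.

Folding the 10 weights λ_j+ρ into Ā_5 (reps in the given 4-coord order):

  1: (1, 1, 1, 2)
  2: (1, 1, 1, 0)
  3: (1, 3, 0, 0)
  4: (1, 1, 1, 0)
  5: (1, 1, 1, 2)
  6: (1, 1, 1, 2)
  7: (1, 1, 1, 2)
  8: (1, 1, 1, 0)
  9: (1, 3, 0, 0)
  10: (1, 1, 1, 2)

Linkage partition of the 10 weights (3 classes, p=5):

[[1, 5, 6, 7, 10], [2, 4, 8], [3, 9]]


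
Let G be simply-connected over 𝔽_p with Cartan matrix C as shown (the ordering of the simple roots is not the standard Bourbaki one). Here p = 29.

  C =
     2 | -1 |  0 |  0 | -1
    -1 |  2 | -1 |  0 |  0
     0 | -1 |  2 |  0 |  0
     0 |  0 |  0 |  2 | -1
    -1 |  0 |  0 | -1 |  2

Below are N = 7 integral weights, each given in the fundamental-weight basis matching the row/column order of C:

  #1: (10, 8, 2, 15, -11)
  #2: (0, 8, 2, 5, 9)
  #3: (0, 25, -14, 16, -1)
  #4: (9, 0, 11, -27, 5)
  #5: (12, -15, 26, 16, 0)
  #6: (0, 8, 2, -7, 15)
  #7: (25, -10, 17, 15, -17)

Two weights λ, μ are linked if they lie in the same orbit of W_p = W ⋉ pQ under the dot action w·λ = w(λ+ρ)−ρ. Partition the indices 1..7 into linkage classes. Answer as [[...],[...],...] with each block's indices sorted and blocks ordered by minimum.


Cartan matrix: type A_5 (|W|=720); un-permuting the 5 rows.

λ_j+ρ reflected into Ā_29 (⟨·,θ^∨⟩≤29); 5-tuples as given:

  1: (1, 9, 3, 6, 10) · 2: (1, 9, 3, 6, 10) · 3: (1, 11, 2, 2, 0) · 4: (1, 9, 3, 6, 10) · 5: (1, 11, 2, 2, 0) · 6: (1, 9, 3, 6, 10) · 7: (1, 9, 3, 6, 10)

Grouping the 7 weights by Ā_29-representative: 2 linkage classes.

[[1, 2, 4, 6, 7], [3, 5]]


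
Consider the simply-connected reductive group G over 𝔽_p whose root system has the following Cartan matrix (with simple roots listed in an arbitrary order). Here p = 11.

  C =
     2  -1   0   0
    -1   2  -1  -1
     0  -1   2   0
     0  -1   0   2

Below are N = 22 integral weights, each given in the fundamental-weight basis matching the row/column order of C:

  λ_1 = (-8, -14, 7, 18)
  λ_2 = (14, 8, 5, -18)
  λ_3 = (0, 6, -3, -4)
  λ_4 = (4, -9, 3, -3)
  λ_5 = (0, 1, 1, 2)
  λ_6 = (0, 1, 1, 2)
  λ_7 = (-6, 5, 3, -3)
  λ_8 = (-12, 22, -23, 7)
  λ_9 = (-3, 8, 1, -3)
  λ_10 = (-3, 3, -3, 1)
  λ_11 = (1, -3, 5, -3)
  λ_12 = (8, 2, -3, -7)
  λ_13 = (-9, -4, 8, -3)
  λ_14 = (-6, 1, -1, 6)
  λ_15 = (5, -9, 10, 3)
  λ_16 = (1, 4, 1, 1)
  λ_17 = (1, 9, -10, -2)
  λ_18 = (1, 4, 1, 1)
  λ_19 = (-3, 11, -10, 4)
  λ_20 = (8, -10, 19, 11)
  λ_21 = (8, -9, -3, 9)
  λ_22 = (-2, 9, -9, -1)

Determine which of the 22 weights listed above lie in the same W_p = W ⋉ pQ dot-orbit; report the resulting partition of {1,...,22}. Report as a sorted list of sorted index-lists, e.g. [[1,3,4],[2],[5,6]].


Type D_4, rank 4, |W|=192; reorder rows/cols to standard.

λ_j+ρ reflected into Ā_11 (⟨·,θ^∨⟩≤11); 4-tuples as given:

  λ_1 → (1, 2, 2, 3)
  λ_2 → (2, 0, 3, 4)
  λ_3 → (1, 2, 2, 3)
  λ_4 → (4, 1, 3, 1)
  λ_5 → (1, 2, 2, 3)
  λ_6 → (1, 2, 2, 3)
  λ_7 → (4, 1, 3, 1)
  λ_8 → (1, 1, 8, 0)
  λ_9 → (2, 0, 2, 2)
  λ_10 → (2, 0, 2, 2)
  λ_11 → (2, 0, 2, 2)
  λ_12 → (4, 1, 3, 1)
  λ_13 → (2, 0, 3, 4)
  λ_14 → (2, 0, 3, 4)
  λ_15 → (2, 0, 3, 4)
  λ_16 → (2, 0, 2, 2)
  λ_17 → (1, 1, 8, 0)
  λ_18 → (2, 0, 2, 2)
  λ_19 → (4, 1, 3, 1)
  λ_20 → (1, 1, 8, 0)
  λ_21 → (1, 1, 8, 0)
  λ_22 → (1, 1, 8, 0)

Grouping the 22 weights by Ā_11-representative: 5 linkage classes.

[[1, 3, 5, 6], [2, 13, 14, 15], [4, 7, 12, 19], [8, 17, 20, 21, 22], [9, 10, 11, 16, 18]]


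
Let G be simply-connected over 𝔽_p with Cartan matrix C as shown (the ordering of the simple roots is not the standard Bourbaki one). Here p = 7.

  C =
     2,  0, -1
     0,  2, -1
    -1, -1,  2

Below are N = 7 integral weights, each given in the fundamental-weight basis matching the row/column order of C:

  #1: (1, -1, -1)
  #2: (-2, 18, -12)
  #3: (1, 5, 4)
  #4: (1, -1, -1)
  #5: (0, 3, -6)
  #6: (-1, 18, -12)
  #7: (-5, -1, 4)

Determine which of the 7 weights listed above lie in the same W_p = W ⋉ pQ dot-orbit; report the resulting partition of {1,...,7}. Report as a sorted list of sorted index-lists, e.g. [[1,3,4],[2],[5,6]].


Type A_3, rank 3, |W|=24; reorder rows/cols to standard.

λ_j+ρ reflected into Ā_7 (⟨·,θ^∨⟩≤7); 3-tuples as given:

  λ_1 → (2, 0, 0) · λ_2 → (4, 0, 1) · λ_3 → (4, 0, 1) · λ_4 → (2, 0, 0) · λ_5 → (4, 1, 0) · λ_6 → (4, 1, 0) · λ_7 → (4, 0, 1)

These 7 weights hit 3 W_7-dot-orbits; sizes (2, 3, 2):

[[1, 4], [2, 3, 7], [5, 6]]


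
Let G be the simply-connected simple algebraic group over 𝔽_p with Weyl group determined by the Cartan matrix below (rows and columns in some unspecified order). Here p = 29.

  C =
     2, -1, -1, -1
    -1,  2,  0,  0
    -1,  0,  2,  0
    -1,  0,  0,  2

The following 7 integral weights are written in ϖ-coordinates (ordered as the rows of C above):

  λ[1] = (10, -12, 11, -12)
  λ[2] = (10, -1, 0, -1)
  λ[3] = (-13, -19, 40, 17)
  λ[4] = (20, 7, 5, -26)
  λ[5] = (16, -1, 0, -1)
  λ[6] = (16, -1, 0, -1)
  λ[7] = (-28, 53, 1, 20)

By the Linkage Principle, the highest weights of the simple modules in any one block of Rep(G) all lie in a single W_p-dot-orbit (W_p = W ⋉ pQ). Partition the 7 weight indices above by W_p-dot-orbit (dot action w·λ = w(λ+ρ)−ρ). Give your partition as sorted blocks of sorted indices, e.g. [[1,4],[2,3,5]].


C ↔ D_4 under row/col permutation; |W(D_4)| = 192.

Each λ_j+ρ reduced to Ā_29; 4-tuples below use C's row order:

  [1] (11, 0, 1, 0);  [2] (11, 0, 1, 0);  [3] (11, 0, 1, 0);  [4] (2, 2, 0, 19);  [5] (11, 0, 1, 0);  [6] (11, 0, 1, 0);  [7] (2, 2, 0, 19)

2 distinct reps among the 7 weights ⇒ 2 W_29-linkage classes:

[[1, 2, 3, 5, 6], [4, 7]]


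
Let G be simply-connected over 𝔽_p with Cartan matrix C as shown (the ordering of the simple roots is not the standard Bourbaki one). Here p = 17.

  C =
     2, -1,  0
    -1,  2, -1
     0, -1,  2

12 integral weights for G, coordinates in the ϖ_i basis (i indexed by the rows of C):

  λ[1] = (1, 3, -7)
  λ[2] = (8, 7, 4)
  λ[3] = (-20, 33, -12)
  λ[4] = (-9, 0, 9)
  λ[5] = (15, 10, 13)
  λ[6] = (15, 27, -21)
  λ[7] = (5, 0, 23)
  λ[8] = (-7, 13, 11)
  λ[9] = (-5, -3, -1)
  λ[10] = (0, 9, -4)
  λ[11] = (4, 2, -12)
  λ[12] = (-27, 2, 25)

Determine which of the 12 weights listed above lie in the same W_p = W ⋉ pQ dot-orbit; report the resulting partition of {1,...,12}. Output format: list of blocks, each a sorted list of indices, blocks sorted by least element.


Dynkin diagram of C (from the 4 off-diagonal −1 entries): A_3.

Ā_17 reps of the 12 weights (A_3, coords as presented):

  1: (0, 2, 4);  2: (4, 8, 0);  3: (0, 2, 4);  4: (1, 7, 3);  5: (1, 7, 3);  6: (1, 7, 3);  7: (1, 7, 3);  8: (3, 5, 3);  9: (0, 2, 4);  10: (1, 7, 3);  11: (3, 5, 3);  12: (3, 5, 3)

Partition of {1..12} into 4 W_17-dot-orbits:

[[1, 3, 9], [2], [4, 5, 6, 7, 10], [8, 11, 12]]


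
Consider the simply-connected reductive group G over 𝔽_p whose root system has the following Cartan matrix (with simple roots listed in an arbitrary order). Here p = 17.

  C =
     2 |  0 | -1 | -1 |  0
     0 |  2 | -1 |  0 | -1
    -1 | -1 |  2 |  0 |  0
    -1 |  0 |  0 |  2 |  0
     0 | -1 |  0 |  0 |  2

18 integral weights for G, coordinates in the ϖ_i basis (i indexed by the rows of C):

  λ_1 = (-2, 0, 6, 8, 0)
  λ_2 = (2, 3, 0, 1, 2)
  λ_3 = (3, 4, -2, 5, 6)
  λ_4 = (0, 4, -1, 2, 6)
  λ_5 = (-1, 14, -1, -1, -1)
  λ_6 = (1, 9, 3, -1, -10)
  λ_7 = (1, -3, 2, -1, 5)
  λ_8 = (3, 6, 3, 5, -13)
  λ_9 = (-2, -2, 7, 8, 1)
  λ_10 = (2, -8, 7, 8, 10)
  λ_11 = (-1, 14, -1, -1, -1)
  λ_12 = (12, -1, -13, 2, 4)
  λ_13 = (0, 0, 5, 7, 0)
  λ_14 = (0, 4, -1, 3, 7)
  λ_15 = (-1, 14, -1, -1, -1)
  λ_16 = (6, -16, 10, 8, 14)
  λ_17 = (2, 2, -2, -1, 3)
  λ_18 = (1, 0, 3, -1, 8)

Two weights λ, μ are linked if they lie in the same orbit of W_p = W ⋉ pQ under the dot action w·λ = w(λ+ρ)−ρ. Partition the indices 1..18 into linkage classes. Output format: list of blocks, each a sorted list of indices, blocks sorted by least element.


Root system A_5: the 5×5 matrix C matches after relabeling.

Each λ_j+ρ reduced to Ā_17; 5-tuples below use C's row order:

  [1] (1, 1, 6, 8, 1) · [2] (3, 4, 1, 2, 3) · [3] (3, 4, 1, 2, 3) · [4] (1, 5, 0, 3, 7) · [5] (0, 15, 0, 0, 0) · [6] (2, 1, 4, 0, 9) · [7] (2, 2, 1, 0, 4) · [8] (3, 4, 1, 2, 3) · [9] (1, 1, 6, 8, 1) · [10] (3, 4, 1, 2, 3) · [11] (0, 15, 0, 0, 0) · [12] (1, 5, 0, 3, 7) · [13] (1, 1, 6, 8, 1) · [14] (1, 5, 0, 3, 7) · [15] (0, 15, 0, 0, 0) · [16] (2, 1, 4, 0, 9) · [17] (2, 2, 1, 0, 4) · [18] (2, 1, 4, 0, 9)

6 distinct reps among the 18 weights ⇒ 6 W_17-linkage classes:

[[1, 9, 13], [2, 3, 8, 10], [4, 12, 14], [5, 11, 15], [6, 16, 18], [7, 17]]


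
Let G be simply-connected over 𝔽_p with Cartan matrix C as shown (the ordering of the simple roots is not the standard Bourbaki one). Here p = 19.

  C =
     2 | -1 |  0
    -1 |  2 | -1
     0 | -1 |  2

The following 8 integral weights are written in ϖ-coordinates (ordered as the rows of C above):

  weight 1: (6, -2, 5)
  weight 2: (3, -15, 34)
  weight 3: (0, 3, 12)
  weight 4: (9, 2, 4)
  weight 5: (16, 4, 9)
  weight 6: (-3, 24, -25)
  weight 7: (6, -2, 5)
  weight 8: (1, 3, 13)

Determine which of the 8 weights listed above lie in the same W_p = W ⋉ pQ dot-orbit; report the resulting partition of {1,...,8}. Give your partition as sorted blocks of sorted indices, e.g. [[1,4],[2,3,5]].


Dynkin diagram of C (from the 4 off-diagonal −1 entries): A_3.

Alcove-folded reps (p=19, 8 weights, presented ϖ-order):

    λ_1+ρ ↦ (6, 1, 5)
    λ_2+ρ ↦ (4, 2, 3)
    λ_3+ρ ↦ (1, 4, 13)
    λ_4+ρ ↦ (10, 3, 5)
    λ_5+ρ ↦ (4, 2, 3)
    λ_6+ρ ↦ (1, 4, 13)
    λ_7+ρ ↦ (6, 1, 5)
    λ_8+ρ ↦ (1, 4, 13)

4 distinct reps among the 8 weights ⇒ 4 W_19-linkage classes:

[[1, 7], [2, 5], [3, 6, 8], [4]]


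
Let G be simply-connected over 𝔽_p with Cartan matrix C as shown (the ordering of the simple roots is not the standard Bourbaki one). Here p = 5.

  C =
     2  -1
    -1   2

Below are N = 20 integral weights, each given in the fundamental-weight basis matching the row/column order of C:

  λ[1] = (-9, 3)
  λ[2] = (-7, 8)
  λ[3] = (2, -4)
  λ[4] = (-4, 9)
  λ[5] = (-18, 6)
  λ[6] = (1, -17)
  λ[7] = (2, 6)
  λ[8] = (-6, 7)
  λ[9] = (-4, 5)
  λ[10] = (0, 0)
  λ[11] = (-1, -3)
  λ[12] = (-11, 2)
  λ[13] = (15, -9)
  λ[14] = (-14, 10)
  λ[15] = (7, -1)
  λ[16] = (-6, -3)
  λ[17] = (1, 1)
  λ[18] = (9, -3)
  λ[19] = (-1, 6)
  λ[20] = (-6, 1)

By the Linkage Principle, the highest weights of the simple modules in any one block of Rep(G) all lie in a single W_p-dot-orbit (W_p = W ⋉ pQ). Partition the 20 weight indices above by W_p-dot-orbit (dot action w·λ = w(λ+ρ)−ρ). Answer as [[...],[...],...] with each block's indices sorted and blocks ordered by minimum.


Dynkin diagram of C (from the 2 off-diagonal −1 entries): A_2.

λ_j+ρ reflected into Ā_5 (⟨·,θ^∨⟩≤5); 2-tuples as given:

  λ_1 → (1, 1);  λ_2 → (1, 1);  λ_3 → (0, 3);  λ_4 → (2, 0);  λ_5 → (0, 3);  λ_6 → (1, 1);  λ_7 → (2, 0);  λ_8 → (2, 0);  λ_9 → (2, 2);  λ_10 → (1, 1);  λ_11 → (2, 0);  λ_12 → (2, 0);  λ_13 → (2, 2);  λ_14 → (2, 2);  λ_15 → (2, 3);  λ_16 → (0, 3);  λ_17 → (2, 2);  λ_18 → (0, 3);  λ_19 → (2, 3);  λ_20 → (2, 3)

Linkage partition of the 20 weights (5 classes, p=5):

[[1, 2, 6, 10], [3, 5, 16, 18], [4, 7, 8, 11, 12], [9, 13, 14, 17], [15, 19, 20]]


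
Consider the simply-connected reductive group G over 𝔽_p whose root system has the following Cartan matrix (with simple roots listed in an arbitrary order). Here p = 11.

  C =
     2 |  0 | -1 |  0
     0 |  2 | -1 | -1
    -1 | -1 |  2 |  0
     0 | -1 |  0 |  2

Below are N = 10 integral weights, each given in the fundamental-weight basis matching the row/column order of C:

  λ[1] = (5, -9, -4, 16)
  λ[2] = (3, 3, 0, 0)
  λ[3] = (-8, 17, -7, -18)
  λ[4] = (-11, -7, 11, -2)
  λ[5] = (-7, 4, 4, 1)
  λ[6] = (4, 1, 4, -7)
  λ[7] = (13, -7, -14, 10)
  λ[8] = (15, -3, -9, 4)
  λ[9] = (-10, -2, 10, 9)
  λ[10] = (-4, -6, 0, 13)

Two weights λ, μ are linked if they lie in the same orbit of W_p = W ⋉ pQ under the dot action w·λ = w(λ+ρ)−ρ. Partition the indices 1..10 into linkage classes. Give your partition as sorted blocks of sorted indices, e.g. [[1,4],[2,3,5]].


C ↔ A_4 under row/col permutation; |W(A_4)| = 120.

W_11-reps of the 10 weights in Ā_11 (same 4-coord order as C):

  λ_1+ρ ↦ (1, 3, 2, 0) · λ_2+ρ ↦ (4, 4, 1, 1) · λ_3+ρ ↦ (4, 4, 1, 1) · λ_4+ρ ↦ (4, 4, 1, 1) · λ_5+ρ ↦ (4, 4, 1, 1) · λ_6+ρ ↦ (4, 4, 1, 1) · λ_7+ρ ↦ (1, 3, 2, 0) · λ_8+ρ ↦ (1, 3, 2, 0) · λ_9+ρ ↦ (0, 1, 1, 0) · λ_10+ρ ↦ (1, 2, 1, 4)

Grouping the 10 weights by Ā_11-representative: 4 linkage classes.

[[1, 7, 8], [2, 3, 4, 5, 6], [9], [10]]


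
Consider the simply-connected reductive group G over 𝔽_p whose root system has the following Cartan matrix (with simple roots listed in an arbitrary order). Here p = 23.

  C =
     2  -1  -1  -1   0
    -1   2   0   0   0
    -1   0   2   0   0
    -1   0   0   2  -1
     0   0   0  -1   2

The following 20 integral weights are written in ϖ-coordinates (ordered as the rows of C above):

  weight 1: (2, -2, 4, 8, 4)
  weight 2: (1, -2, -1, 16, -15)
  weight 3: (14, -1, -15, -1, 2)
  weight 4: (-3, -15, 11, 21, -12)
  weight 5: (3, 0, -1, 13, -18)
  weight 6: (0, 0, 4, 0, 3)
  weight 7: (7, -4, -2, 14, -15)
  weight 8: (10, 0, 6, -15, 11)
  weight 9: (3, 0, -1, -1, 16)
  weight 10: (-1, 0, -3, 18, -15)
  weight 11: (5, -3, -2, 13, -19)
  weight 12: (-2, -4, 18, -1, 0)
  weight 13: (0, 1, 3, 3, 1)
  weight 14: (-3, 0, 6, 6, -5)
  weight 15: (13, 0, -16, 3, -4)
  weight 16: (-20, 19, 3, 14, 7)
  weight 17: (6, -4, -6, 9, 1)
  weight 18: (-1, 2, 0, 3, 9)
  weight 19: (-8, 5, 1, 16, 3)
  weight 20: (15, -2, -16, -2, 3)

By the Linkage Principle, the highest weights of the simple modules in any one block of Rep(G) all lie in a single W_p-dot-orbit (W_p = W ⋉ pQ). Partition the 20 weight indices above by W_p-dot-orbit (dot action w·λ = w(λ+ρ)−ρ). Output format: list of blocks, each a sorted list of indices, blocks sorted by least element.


Dynkin diagram of C (from the 8 off-diagonal −1 entries): D_5.

Alcove-folded reps (p=23, 20 weights, presented ϖ-order):

  λ_1 → (1, 1, 5, 1, 4)
  λ_2 → (1, 1, 0, 3, 14)
  λ_3 → (1, 0, 14, 0, 3)
  λ_4 → (1, 2, 4, 4, 2)
  λ_5 → (1, 1, 0, 3, 14)
  λ_6 → (1, 1, 5, 1, 4)
  λ_7 → (0, 3, 1, 4, 10)
  λ_8 → (1, 2, 4, 4, 2)
  λ_9 → (1, 1, 0, 3, 14)
  λ_10 → (1, 1, 0, 3, 14)
  λ_11 → (1, 1, 0, 3, 14)
  λ_12 → (1, 0, 14, 0, 3)
  λ_13 → (1, 2, 4, 4, 2)
  λ_14 → (1, 1, 5, 1, 4)
  λ_15 → (1, 0, 14, 0, 3)
  λ_16 → (1, 0, 14, 0, 3)
  λ_17 → (1, 2, 4, 4, 2)
  λ_18 → (0, 3, 1, 4, 10)
  λ_19 → (1, 1, 5, 1, 4)
  λ_20 → (1, 0, 14, 0, 3)

The 20 indices split into 5 linkage classes (same alcove rep ⇔ same W_23-dot-orbit):

[[1, 6, 14, 19], [2, 5, 9, 10, 11], [3, 12, 15, 16, 20], [4, 8, 13, 17], [7, 18]]


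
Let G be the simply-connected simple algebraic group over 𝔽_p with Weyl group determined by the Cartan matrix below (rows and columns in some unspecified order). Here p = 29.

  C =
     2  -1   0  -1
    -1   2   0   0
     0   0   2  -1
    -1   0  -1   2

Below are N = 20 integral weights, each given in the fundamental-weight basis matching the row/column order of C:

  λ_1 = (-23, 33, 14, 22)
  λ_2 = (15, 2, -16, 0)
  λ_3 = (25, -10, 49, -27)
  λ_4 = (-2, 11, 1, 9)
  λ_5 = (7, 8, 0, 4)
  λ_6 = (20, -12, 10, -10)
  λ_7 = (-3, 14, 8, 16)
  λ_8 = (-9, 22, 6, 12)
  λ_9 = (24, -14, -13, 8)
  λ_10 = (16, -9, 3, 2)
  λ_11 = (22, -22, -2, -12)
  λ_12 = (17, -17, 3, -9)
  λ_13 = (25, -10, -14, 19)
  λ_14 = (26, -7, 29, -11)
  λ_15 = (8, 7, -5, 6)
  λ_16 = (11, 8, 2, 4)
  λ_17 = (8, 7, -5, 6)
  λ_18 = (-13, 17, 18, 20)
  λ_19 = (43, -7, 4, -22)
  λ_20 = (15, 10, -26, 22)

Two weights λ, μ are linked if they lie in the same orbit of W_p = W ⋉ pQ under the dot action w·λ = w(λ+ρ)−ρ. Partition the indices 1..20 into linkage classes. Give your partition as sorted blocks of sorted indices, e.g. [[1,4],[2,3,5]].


C ↔ A_4 under row/col permutation; |W(A_4)| = 120.

Ā_29 reps of the 20 weights (A_4, coords as presented):

  [1] (8, 9, 1, 5) · [2] (2, 3, 1, 14) · [3] (12, 9, 3, 5) · [4] (1, 11, 2, 9) · [5] (8, 9, 1, 5) · [6] (1, 11, 2, 9) · [7] (2, 3, 1, 14) · [8] (8, 9, 1, 5) · [9] (9, 8, 4, 3) · [10] (9, 8, 4, 3) · [11] (1, 11, 2, 9) · [12] (4, 10, 2, 2) · [13] (9, 8, 4, 3) · [14] (1, 11, 2, 9) · [15] (9, 8, 4, 3) · [16] (12, 9, 3, 5) · [17] (9, 8, 4, 3) · [18] (1, 11, 2, 9) · [19] (8, 9, 1, 5) · [20] (4, 10, 2, 2)

The 20 indices split into 6 linkage classes (same alcove rep ⇔ same W_29-dot-orbit):

[[1, 5, 8, 19], [2, 7], [3, 16], [4, 6, 11, 14, 18], [9, 10, 13, 15, 17], [12, 20]]


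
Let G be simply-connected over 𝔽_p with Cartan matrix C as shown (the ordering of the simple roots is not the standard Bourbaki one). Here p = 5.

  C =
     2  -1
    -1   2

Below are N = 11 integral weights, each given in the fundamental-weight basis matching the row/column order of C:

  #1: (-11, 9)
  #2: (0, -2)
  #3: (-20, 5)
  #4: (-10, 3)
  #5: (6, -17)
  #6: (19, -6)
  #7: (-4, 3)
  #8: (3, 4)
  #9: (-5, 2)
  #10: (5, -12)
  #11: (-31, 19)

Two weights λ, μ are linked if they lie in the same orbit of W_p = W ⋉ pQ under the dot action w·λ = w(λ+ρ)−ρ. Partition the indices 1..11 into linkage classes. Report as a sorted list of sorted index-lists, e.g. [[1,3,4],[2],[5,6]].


A_2 Cartan matrix, 2 simple roots permuted; ρ=(1,1).

Each λ_j+ρ reduced to Ā_5; 2-tuples below use C's row order:

  [1] (0, 5);  [2] (0, 1);  [3] (3, 1);  [4] (0, 1);  [5] (3, 1);  [6] (0, 5);  [7] (3, 1);  [8] (0, 1);  [9] (3, 1);  [10] (0, 1);  [11] (0, 5)

Partition of {1..11} into 3 W_5-dot-orbits:

[[1, 6, 11], [2, 4, 8, 10], [3, 5, 7, 9]]
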